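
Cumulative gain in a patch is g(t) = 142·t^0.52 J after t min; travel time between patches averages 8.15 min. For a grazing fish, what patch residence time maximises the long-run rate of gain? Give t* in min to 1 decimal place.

8.8 min

Maximise g(t)/(T+t): set derivative to zero → g'(t)(T+t) = g(t).
g'(t) = 0.52·142·t^-0.48. Setting 0.52·142·t^-0.48 = 142·t^0.52/(8.15+t) gives 0.52(8.15+t) = t, so 0.48·t = 0.52×8.15.
t* = 0.52×8.15/0.48 = 8.829 min.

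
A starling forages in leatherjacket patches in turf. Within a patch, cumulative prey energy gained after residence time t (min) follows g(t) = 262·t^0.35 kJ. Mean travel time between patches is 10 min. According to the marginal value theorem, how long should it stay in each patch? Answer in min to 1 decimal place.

5.4 min

By the marginal value theorem, leave when the instantaneous gain rate g'(t) equals the habitat-wide average g(t)/(T + t).
g'(t) = 0.35·262·t^-0.65. Setting 0.35·262·t^-0.65 = 262·t^0.35/(10+t) gives 0.35(10+t) = t, so 0.65·t = 0.35×10.
t* = 0.35×10/0.65 = 5.385 min.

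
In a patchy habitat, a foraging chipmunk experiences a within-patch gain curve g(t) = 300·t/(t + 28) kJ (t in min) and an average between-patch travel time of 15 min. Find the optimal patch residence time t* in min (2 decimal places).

Maximise g(t)/(T+t): set derivative to zero → g'(t)(T+t) = g(t).
g'(t) = 300·28/(t + 28)². Setting 300·28/(t+28)² = 300t/[(t+28)(15+t)] gives 28(15+t) = t(t+28), so t² = 28×15 = 420.
t* = √420 = 20.49 min.

20.49 min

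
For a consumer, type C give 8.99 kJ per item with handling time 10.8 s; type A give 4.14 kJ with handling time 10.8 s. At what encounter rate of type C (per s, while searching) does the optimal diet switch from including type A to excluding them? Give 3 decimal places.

0.079 per s

The zero-one rule: include type A iff E₂/h₂ > λE₁/(1+λh₁). Equality gives the switch point.
λE₁h₂ = E₂ + λE₂h₁ ⇒ λ = E₂/(E₁h₂ − E₂h₁) = 4.14/(97.09 − 44.71) = 0.07904 per s.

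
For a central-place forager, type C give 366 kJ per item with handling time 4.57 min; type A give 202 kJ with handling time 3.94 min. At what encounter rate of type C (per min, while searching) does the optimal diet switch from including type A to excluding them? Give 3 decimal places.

0.389 per min

The zero-one rule: include type A iff E₂/h₂ > λE₁/(1+λh₁). Equality gives the switch point.
λE₁h₂ = E₂ + λE₂h₁ ⇒ λ = E₂/(E₁h₂ − E₂h₁) = 202/(1442 − 923.1) = 0.3893 per min.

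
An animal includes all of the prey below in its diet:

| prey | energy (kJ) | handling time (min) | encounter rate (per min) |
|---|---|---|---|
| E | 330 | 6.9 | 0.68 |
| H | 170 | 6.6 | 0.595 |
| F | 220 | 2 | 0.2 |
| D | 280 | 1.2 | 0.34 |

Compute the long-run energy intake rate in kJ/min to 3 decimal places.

R = Σλ_iE_i / (1 + Σλ_ih_i)
Numerator: 0.68×330 + 0.595×170 + 0.2×220 + 0.34×280 = 464.8
Denominator: 1 + 0.68×6.9 + 0.595×6.6 + 0.2×2 + 0.34×1.2 = 10.43
R = 464.8/10.43 = 44.57 kJ/min

44.572 kJ/min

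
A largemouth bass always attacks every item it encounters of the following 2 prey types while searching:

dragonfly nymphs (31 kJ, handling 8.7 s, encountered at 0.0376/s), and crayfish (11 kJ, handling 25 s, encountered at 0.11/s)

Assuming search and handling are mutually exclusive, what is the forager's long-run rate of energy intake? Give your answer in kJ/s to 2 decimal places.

Energy encountered per unit search time: 0.0376×31 + 0.11×11 = 2.376 kJ/s.
Handling time per unit search time: 0.0376×8.7 + 0.11×25 = 3.077.
Rate = 2.376/(1 + 3.077) = 0.5827 kJ/s.

0.58 kJ/s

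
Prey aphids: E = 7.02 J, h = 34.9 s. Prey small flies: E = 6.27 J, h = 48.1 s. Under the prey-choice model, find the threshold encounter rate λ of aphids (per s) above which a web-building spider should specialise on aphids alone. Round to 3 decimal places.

0.053 per s

The zero-one rule: include small flies iff E₂/h₂ > λE₁/(1+λh₁). Equality gives the switch point.
λE₁h₂ = E₂ + λE₂h₁ ⇒ λ = E₂/(E₁h₂ − E₂h₁) = 6.27/(337.7 − 218.8) = 0.05276 per s.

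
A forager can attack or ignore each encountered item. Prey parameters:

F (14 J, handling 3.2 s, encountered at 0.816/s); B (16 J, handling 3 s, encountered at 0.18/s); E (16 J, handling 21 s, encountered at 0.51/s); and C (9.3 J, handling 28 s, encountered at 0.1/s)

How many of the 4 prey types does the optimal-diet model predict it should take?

Rank by E/h (J/s): B 5.33, F 4.38, E 0.762, C 0.332. Include each in turn until the next type's E/h falls below the running intake rate.
Rate on top 1: 1.87. F: 4.38 > 1.87 → include.
Rate on top 2: 3.446. E: 0.762 < 3.446 → exclude; stop.
Optimal diet: B, F — 2 of 4 types.

2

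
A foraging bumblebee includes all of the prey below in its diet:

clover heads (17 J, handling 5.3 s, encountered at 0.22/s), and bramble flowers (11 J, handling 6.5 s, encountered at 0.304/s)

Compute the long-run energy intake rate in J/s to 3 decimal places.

1.710 J/s

R = Σλ_iE_i / (1 + Σλ_ih_i)
Numerator: 0.22×17 + 0.304×11 = 7.084
Denominator: 1 + 0.22×5.3 + 0.304×6.5 = 4.142
R = 7.084/4.142 = 1.71 J/s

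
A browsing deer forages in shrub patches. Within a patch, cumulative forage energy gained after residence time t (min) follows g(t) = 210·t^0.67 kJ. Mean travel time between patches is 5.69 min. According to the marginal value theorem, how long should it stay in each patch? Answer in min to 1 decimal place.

Maximise g(t)/(T+t): set derivative to zero → g'(t)(T+t) = g(t).
g'(t) = 0.67·210·t^-0.33. Setting 0.67·210·t^-0.33 = 210·t^0.67/(5.69+t) gives 0.67(5.69+t) = t, so 0.33·t = 0.67×5.69.
t* = 0.67×5.69/0.33 = 11.55 min.

11.6 min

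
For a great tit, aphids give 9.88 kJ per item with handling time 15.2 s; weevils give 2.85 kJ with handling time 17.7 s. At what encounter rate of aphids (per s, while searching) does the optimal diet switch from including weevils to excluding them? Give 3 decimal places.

0.022 per s

At the threshold, the rate on aphids alone equals the profitability of weevils: λ·9.88/(1 + λ·15.2) = 2.85/17.7 = 0.161.
Rearranging, λ(9.88 − 0.161×15.2) = 0.161, so λ = 0.161/7.433 = 0.02166 per s.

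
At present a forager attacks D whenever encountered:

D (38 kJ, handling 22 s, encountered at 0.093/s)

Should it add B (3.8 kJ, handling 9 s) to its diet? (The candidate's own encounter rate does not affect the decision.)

No

Current rate: (0.093×38)/(1 + 0.093×22) = 1.16 kJ/s.
B: E/h = 3.8/9 = 0.4222 kJ/s.
0.4222 < 1.16, so adding B would lower the average — exclude it.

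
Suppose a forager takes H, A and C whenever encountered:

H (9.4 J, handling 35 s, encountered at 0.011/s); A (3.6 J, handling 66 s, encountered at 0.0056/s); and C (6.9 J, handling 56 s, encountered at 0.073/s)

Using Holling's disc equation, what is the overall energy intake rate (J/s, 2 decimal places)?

Energy encountered per unit search time: 0.011×9.4 + 0.0056×3.6 + 0.073×6.9 = 0.6273 J/s.
Handling time per unit search time: 0.011×35 + 0.0056×66 + 0.073×56 = 4.843.
Rate = 0.6273/(1 + 4.843) = 0.1074 J/s.

0.11 J/s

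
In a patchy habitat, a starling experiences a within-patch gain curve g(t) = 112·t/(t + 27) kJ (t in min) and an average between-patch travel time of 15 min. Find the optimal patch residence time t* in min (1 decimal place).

Maximise g(t)/(T+t): set derivative to zero → g'(t)(T+t) = g(t).
g'(t) = 112·27/(t + 27)². Setting 112·27/(t+27)² = 112t/[(t+27)(15+t)] gives 27(15+t) = t(t+27), so t² = 27×15 = 405.
t* = √405 = 20.12 min.

20.1 min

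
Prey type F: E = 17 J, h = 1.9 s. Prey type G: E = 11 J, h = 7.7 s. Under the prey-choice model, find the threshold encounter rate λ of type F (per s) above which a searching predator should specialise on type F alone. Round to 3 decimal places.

0.100 per s

Drop type G once their profitability E₂/h₂ falls below the rate achievable on type F alone: E₂/h₂ = λE₁/(1 + λh₁).
Solve for λ: λE₁h₂ = E₂(1 + λh₁) → λ(E₁h₂ − E₂h₁) = E₂ → λ = E₂/(E₁h₂ − E₂h₁).
λ = 11/(17×7.7 − 11×1.9) = 11/110 = 0.1 per s.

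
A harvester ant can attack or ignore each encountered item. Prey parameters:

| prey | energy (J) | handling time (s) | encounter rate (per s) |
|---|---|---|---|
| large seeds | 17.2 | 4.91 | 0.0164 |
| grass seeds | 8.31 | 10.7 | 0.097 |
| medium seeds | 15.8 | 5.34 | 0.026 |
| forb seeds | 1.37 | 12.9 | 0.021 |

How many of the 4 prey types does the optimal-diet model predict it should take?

E/h in descending order: large seeds 3.5, medium seeds 2.96, grass seeds 0.777, forb seeds 0.106 J/s. The optimal diet is the largest prefix of this list for which every included type satisfies E_i/h_i > R on the types above it.
Rate on top 1: 0.2611. medium seeds: 2.96 > 0.2611 → include.
Rate on top 2: 0.5682. grass seeds: 0.777 > 0.5682 → include.
Rate on top 3: 0.6641. forb seeds: 0.106 < 0.6641 → exclude; stop.
Optimal diet: large seeds, medium seeds, grass seeds — 3 of 4 types.

3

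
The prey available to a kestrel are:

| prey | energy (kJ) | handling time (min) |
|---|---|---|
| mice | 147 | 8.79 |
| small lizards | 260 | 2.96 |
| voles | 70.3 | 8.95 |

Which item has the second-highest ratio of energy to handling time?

mice

Profitability E/h (kJ/min): mice = 147/8.79 = 16.7, small lizards = 260/2.96 = 87.8, voles = 70.3/8.95 = 7.85.
Ranked: small lizards > mice > voles.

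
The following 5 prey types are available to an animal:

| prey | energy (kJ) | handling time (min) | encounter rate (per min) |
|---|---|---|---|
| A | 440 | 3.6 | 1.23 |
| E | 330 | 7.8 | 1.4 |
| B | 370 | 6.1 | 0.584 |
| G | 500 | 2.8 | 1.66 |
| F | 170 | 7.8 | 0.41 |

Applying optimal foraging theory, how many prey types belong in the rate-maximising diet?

E/h in descending order: G 179, A 122, B 60.7, E 42.3, F 21.8 kJ/min. The optimal diet is the largest prefix of this list for which every included type satisfies E_i/h_i > R on the types above it.
Rate on top 1: 147. A: 122 < 147 → exclude; stop.
Optimal diet: G — 1 of 5 types.

1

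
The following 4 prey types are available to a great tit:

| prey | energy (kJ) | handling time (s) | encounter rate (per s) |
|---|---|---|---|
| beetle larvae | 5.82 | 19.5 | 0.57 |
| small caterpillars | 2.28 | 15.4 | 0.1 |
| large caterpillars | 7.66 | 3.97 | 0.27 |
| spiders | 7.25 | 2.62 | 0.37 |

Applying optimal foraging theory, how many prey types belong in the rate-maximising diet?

2

E/h in descending order: spiders 2.77, large caterpillars 1.93, beetle larvae 0.298, small caterpillars 0.148 kJ/s. The optimal diet is the largest prefix of this list for which every included type satisfies E_i/h_i > R on the types above it.
Rate on top 1: 1.362. large caterpillars: 1.93 > 1.362 → include.
Rate on top 2: 1.562. beetle larvae: 0.298 < 1.562 → exclude; stop.
Optimal diet: spiders, large caterpillars — 2 of 4 types.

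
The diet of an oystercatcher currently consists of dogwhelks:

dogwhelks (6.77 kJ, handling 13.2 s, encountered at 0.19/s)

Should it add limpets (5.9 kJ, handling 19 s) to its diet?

Current rate: (0.19×6.77)/(1 + 0.19×13.2) = 0.3667 kJ/s.
limpets: E/h = 5.9/19 = 0.3105 kJ/s.
Since 0.3105 < R, time spent handling limpets is better spent searching.

No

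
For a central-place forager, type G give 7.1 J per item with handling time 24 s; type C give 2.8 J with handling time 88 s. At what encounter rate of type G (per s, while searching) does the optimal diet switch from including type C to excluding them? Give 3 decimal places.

At the threshold, the rate on type G alone equals the profitability of type C: λ·7.1/(1 + λ·24) = 2.8/88 = 0.03182.
Rearranging, λ(7.1 − 0.03182×24) = 0.03182, so λ = 0.03182/6.336 = 0.005022 per s.

0.005 per s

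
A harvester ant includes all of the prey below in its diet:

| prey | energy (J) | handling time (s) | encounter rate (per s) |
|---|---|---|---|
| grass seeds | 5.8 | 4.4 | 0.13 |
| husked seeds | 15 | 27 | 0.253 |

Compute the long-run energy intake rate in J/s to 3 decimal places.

0.541 J/s

Energy encountered per unit search time: 0.13×5.8 + 0.253×15 = 4.549 J/s.
Handling time per unit search time: 0.13×4.4 + 0.253×27 = 7.403.
Rate = 4.549/(1 + 7.403) = 0.5414 J/s.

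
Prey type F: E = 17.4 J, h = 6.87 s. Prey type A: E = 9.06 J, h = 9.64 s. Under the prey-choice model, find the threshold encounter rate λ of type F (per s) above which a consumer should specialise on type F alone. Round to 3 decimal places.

0.086 per s

The zero-one rule: include type A iff E₂/h₂ > λE₁/(1+λh₁). Equality gives the switch point.
λE₁h₂ = E₂ + λE₂h₁ ⇒ λ = E₂/(E₁h₂ − E₂h₁) = 9.06/(167.7 − 62.24) = 0.08588 per s.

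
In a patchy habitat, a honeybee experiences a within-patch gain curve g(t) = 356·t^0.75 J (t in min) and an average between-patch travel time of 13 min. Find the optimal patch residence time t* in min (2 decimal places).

39.00 min

By the marginal value theorem, leave when the instantaneous gain rate g'(t) equals the habitat-wide average g(t)/(T + t).
g'(t) = 0.75·356·t^-0.25. Setting 0.75·356·t^-0.25 = 356·t^0.75/(13+t) gives 0.75(13+t) = t, so 0.25·t = 0.75×13.
t* = 0.75×13/0.25 = 39 min.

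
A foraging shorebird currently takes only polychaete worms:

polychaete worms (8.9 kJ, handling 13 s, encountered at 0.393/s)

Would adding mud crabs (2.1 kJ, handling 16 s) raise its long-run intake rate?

No

Intake rate on the current diet: R = (0.393×8.9) / (1 + 0.393×13) = 3.498/6.109 = 0.5725 kJ/s.
Profitability of mud crabs: 2.1/16 = 0.1313 kJ/s.
Since 0.1313 < R, time spent handling mud crabs is better spent searching.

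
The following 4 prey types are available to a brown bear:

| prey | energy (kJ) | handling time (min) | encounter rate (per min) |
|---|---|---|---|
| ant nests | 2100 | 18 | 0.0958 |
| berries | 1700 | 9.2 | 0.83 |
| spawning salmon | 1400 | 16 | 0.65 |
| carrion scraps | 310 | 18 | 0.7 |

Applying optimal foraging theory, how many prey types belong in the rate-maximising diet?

Profitabilities (E/h, kJ/min): berries 185, ant nests 117, spawning salmon 87.5, carrion scraps 17.2. Add prey in this order while the next type's profitability exceeds the intake rate on those already taken.
Rate on top 1: 163.4. ant nests: 117 < 163.4 → exclude; stop.
Optimal diet: berries — 1 of 4 types.

1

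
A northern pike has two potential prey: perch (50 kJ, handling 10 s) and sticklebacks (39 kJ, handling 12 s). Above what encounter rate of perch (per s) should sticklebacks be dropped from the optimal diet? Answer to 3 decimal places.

0.186 per s

At the threshold, the rate on perch alone equals the profitability of sticklebacks: λ·50/(1 + λ·10) = 39/12 = 3.25.
Rearranging, λ(50 − 3.25×10) = 3.25, so λ = 3.25/17.5 = 0.1857 per s.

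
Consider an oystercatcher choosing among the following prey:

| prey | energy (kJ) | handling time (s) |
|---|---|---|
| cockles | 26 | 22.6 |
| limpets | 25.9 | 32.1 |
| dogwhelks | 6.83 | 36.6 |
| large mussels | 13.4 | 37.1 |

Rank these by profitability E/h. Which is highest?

cockles

Profitability E/h (kJ/s): cockles = 26/22.6 = 1.15, limpets = 25.9/32.1 = 0.807, dogwhelks = 6.83/36.6 = 0.187, large mussels = 13.4/37.1 = 0.361.
Ranked: cockles > limpets > large mussels > dogwhelks.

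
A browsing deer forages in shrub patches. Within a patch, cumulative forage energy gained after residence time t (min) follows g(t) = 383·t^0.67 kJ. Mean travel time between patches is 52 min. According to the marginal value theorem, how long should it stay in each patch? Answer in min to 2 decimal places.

105.58 min

Optimal t* satisfies g'(t*) = g(t*)/(T + t*).
g'(t) = 0.67·383·t^-0.33. Setting 0.67·383·t^-0.33 = 383·t^0.67/(52+t) gives 0.67(52+t) = t, so 0.33·t = 0.67×52.
t* = 0.67×52/0.33 = 105.6 min.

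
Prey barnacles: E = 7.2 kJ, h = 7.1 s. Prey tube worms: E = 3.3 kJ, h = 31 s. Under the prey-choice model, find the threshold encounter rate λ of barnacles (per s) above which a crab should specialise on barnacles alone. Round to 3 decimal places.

The zero-one rule: include tube worms iff E₂/h₂ > λE₁/(1+λh₁). Equality gives the switch point.
λE₁h₂ = E₂ + λE₂h₁ ⇒ λ = E₂/(E₁h₂ − E₂h₁) = 3.3/(223.2 − 23.43) = 0.01652 per s.

0.017 per s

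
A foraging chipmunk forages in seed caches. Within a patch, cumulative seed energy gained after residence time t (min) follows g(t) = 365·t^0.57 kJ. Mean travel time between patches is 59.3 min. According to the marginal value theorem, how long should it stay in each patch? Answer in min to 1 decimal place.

Maximise g(t)/(T+t): set derivative to zero → g'(t)(T+t) = g(t).
g'(t) = 0.57·365·t^-0.43. Setting 0.57·365·t^-0.43 = 365·t^0.57/(59.3+t) gives 0.57(59.3+t) = t, so 0.43·t = 0.57×59.3.
t* = 0.57×59.3/0.43 = 78.61 min.

78.6 min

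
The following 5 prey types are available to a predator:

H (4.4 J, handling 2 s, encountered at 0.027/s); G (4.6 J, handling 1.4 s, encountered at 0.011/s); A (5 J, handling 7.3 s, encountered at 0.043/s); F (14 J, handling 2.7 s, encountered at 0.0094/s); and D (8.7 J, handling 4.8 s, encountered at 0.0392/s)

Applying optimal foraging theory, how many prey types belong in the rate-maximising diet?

Rank by E/h (J/s): F 5.19, G 3.29, H 2.2, D 1.81, A 0.685. Include each in turn until the next type's E/h falls below the running intake rate.
Rate on top 1: 0.1283. G: 3.29 > 0.1283 → include.
Rate on top 2: 0.1751. H: 2.2 > 0.1751 → include.
Rate on top 3: 0.2749. D: 1.81 > 0.2749 → include.
Rate on top 4: 0.5004. A: 0.685 > 0.5004 → include.
Optimal diet: F, G, H, D, A — 5 of 5 types.

5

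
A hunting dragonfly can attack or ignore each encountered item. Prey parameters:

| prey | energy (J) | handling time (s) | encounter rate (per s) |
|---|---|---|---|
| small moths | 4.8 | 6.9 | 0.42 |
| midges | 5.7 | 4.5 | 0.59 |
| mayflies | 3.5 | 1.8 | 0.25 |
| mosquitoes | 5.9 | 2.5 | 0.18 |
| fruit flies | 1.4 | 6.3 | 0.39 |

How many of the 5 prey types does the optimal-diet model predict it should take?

3

E/h in descending order: mosquitoes 2.36, mayflies 1.94, midges 1.27, small moths 0.696, fruit flies 0.222 J/s. The optimal diet is the largest prefix of this list for which every included type satisfies E_i/h_i > R on the types above it.
Rate on top 1: 0.7324. mayflies: 1.94 > 0.7324 → include.
Rate on top 2: 1.019. midges: 1.27 > 1.019 → include.
Rate on top 3: 1.164. small moths: 0.696 < 1.164 → exclude; stop.
Optimal diet: mosquitoes, mayflies, midges — 3 of 5 types.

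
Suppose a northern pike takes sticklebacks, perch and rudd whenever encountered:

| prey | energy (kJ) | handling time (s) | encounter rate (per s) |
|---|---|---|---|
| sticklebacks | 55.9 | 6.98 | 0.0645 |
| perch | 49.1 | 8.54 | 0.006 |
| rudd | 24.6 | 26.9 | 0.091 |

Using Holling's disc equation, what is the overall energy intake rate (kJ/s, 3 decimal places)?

Energy encountered per unit search time: 0.0645×55.9 + 0.006×49.1 + 0.091×24.6 = 6.139 kJ/s.
Handling time per unit search time: 0.0645×6.98 + 0.006×8.54 + 0.091×26.9 = 2.949.
Rate = 6.139/(1 + 2.949) = 1.554 kJ/s.

1.554 kJ/s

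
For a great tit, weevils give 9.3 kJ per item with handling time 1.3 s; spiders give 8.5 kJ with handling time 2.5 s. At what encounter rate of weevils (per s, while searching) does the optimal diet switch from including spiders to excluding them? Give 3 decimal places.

The zero-one rule: include spiders iff E₂/h₂ > λE₁/(1+λh₁). Equality gives the switch point.
λE₁h₂ = E₂ + λE₂h₁ ⇒ λ = E₂/(E₁h₂ − E₂h₁) = 8.5/(23.25 − 11.05) = 0.6967 per s.

0.697 per s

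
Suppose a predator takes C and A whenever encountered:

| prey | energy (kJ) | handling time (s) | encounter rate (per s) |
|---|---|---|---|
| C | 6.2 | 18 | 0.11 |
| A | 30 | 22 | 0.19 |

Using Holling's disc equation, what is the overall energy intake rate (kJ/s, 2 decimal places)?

Energy encountered per unit search time: 0.11×6.2 + 0.19×30 = 6.382 kJ/s.
Handling time per unit search time: 0.11×18 + 0.19×22 = 6.16.
Rate = 6.382/(1 + 6.16) = 0.8913 kJ/s.

0.89 kJ/s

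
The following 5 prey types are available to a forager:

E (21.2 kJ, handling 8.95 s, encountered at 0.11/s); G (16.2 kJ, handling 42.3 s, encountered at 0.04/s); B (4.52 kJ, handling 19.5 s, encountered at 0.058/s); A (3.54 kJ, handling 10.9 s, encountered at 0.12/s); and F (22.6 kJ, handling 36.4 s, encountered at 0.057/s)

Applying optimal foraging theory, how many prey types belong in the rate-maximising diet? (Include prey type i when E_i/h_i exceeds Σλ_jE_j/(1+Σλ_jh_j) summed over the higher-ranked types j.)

1

Profitabilities (E/h, kJ/s): E 2.37, F 0.621, G 0.383, A 0.325, B 0.232. Add prey in this order while the next type's profitability exceeds the intake rate on those already taken.
Rate on top 1: 1.175. F: 0.621 < 1.175 → exclude; stop.
Optimal diet: E — 1 of 5 types.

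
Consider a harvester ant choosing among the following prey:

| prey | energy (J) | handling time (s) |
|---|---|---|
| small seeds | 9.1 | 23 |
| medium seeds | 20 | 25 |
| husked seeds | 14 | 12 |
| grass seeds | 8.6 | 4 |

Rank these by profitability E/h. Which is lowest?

Profitability E/h (J/s): small seeds = 9.1/23 = 0.396, medium seeds = 20/25 = 0.8, husked seeds = 14/12 = 1.17, grass seeds = 8.6/4 = 2.15.
Ranked: grass seeds > husked seeds > medium seeds > small seeds.

small seeds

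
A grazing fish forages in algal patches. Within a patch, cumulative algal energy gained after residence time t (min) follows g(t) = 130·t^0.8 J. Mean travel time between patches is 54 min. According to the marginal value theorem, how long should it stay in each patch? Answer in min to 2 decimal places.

Optimal t* satisfies g'(t*) = g(t*)/(T + t*).
g'(t) = 0.8·130·t^-0.2. Setting 0.8·130·t^-0.2 = 130·t^0.8/(54+t) gives 0.8(54+t) = t, so 0.20·t = 0.8×54.
t* = 0.8×54/0.20 = 216 min.

216.00 min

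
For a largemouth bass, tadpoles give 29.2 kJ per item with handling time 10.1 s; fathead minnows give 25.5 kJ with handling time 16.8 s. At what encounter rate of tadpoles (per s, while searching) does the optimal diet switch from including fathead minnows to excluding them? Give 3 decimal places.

0.109 per s

Drop fathead minnows once their profitability E₂/h₂ falls below the rate achievable on tadpoles alone: E₂/h₂ = λE₁/(1 + λh₁).
Solve for λ: λE₁h₂ = E₂(1 + λh₁) → λ(E₁h₂ − E₂h₁) = E₂ → λ = E₂/(E₁h₂ − E₂h₁).
λ = 25.5/(29.2×16.8 − 25.5×10.1) = 25.5/233 = 0.1094 per s.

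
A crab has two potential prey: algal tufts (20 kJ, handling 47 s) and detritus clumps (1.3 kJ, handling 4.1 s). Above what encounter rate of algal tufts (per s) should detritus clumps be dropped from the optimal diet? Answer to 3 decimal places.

Drop detritus clumps once their profitability E₂/h₂ falls below the rate achievable on algal tufts alone: E₂/h₂ = λE₁/(1 + λh₁).
Solve for λ: λE₁h₂ = E₂(1 + λh₁) → λ(E₁h₂ − E₂h₁) = E₂ → λ = E₂/(E₁h₂ − E₂h₁).
λ = 1.3/(20×4.1 − 1.3×47) = 1.3/20.9 = 0.0622 per s.

0.062 per s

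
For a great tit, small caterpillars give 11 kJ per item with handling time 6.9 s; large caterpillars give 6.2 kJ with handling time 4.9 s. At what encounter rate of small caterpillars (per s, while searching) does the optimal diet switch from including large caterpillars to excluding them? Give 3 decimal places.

The zero-one rule: include large caterpillars iff E₂/h₂ > λE₁/(1+λh₁). Equality gives the switch point.
λE₁h₂ = E₂ + λE₂h₁ ⇒ λ = E₂/(E₁h₂ − E₂h₁) = 6.2/(53.9 − 42.78) = 0.5576 per s.

0.558 per s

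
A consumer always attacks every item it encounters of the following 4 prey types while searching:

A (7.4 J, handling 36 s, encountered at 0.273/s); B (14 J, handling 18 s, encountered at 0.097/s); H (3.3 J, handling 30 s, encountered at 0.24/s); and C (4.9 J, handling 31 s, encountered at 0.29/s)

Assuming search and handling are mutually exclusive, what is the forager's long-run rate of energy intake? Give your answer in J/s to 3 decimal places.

Energy encountered per unit search time: 0.273×7.4 + 0.097×14 + 0.24×3.3 + 0.29×4.9 = 5.591 J/s.
Handling time per unit search time: 0.273×36 + 0.097×18 + 0.24×30 + 0.29×31 = 27.76.
Rate = 5.591/(1 + 27.76) = 0.1944 J/s.

0.194 J/s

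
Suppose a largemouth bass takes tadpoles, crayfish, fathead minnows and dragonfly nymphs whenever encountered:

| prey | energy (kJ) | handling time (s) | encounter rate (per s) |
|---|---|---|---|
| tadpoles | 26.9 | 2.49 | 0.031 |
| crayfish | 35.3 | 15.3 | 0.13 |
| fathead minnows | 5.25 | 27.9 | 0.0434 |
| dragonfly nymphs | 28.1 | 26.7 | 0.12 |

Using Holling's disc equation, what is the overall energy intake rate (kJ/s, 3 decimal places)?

1.206 kJ/s

R = (0.031×26.9 + 0.13×35.3 + 0.0434×5.25 + 0.12×28.1) / (1 + 0.031×2.49 + 0.13×15.3 + 0.0434×27.9 + 0.12×26.7) = 9.023/7.481 = 1.206 kJ/s.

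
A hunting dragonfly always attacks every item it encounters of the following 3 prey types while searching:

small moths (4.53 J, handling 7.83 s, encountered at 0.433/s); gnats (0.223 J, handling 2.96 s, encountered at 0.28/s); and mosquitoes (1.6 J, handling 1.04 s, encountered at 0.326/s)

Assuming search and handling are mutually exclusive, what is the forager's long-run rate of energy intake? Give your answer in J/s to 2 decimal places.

R = (0.433×4.53 + 0.28×0.223 + 0.326×1.6) / (1 + 0.433×7.83 + 0.28×2.96 + 0.326×1.04) = 2.546/5.558 = 0.458 J/s.

0.46 J/s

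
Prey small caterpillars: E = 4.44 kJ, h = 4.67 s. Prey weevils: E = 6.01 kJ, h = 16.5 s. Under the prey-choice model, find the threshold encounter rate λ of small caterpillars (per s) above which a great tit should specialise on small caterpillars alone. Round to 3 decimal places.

The zero-one rule: include weevils iff E₂/h₂ > λE₁/(1+λh₁). Equality gives the switch point.
λE₁h₂ = E₂ + λE₂h₁ ⇒ λ = E₂/(E₁h₂ − E₂h₁) = 6.01/(73.26 − 28.07) = 0.133 per s.

0.133 per s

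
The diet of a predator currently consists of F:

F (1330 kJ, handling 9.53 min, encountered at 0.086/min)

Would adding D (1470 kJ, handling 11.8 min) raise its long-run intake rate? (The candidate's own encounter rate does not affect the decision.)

Yes

On F alone, R = ΣλE/(1+Σλh) = 114.4/1.82 = 62.86 kJ/min.
D: E/h = 1470/11.8 = 124.6 kJ/min.
124.6 > 62.86, so adding D raises the average — include it.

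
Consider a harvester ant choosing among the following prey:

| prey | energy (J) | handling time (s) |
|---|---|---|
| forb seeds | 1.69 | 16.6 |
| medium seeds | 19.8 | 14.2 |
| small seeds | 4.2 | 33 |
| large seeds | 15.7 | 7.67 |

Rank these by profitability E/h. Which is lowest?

Profitability E/h (J/s): forb seeds = 1.69/16.6 = 0.102, medium seeds = 19.8/14.2 = 1.39, small seeds = 4.2/33 = 0.127, large seeds = 15.7/7.67 = 2.05.
Ranked: large seeds > medium seeds > small seeds > forb seeds.

forb seeds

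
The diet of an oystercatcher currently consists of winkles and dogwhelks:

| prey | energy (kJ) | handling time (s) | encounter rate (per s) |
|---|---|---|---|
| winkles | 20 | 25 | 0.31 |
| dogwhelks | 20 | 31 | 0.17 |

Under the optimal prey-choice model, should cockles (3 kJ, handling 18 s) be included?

No

Intake rate on the current diet: R = (0.31×20 + 0.17×20) / (1 + 0.31×25 + 0.17×31) = 9.6/14.02 = 0.6847 kJ/s.
cockles: E/h = 3/18 = 0.1667 kJ/s.
Since 0.1667 < R, time spent handling cockles is better spent searching.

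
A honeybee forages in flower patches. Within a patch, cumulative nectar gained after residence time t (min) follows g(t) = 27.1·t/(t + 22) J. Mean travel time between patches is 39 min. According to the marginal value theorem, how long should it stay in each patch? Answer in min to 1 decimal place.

Maximise g(t)/(T+t): set derivative to zero → g'(t)(T+t) = g(t).
g'(t) = 27.1·22/(t + 22)². Setting 27.1·22/(t+22)² = 27.1t/[(t+22)(39+t)] gives 22(39+t) = t(t+22), so t² = 22×39 = 858.
t* = √858 = 29.29 min.

29.3 min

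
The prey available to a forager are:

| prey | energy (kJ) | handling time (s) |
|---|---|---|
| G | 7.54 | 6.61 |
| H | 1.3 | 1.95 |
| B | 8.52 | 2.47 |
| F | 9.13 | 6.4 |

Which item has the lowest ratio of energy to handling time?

H

In descending order of E/h:
B: 8.52/2.47 = 3.45 kJ/s
F: 9.13/6.4 = 1.43 kJ/s
G: 7.54/6.61 = 1.14 kJ/s
H: 1.3/1.95 = 0.667 kJ/s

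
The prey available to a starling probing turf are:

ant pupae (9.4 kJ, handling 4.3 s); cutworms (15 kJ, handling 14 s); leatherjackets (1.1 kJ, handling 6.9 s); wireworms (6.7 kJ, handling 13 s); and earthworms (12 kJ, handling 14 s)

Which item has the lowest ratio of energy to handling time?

In descending order of E/h:
ant pupae: 9.4/4.3 = 2.19 kJ/s
cutworms: 15/14 = 1.07 kJ/s
earthworms: 12/14 = 0.857 kJ/s
wireworms: 6.7/13 = 0.515 kJ/s
leatherjackets: 1.1/6.9 = 0.159 kJ/s

leatherjackets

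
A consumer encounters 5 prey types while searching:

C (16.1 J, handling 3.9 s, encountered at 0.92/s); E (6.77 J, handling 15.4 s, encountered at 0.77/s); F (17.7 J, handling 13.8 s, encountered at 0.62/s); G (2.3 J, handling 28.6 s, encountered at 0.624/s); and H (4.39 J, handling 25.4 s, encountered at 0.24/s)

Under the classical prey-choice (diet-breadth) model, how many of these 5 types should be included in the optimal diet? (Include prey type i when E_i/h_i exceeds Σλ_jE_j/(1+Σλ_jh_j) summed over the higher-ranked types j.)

Profitabilities (E/h, J/s): C 4.13, F 1.28, E 0.44, H 0.173, G 0.0804. Add prey in this order while the next type's profitability exceeds the intake rate on those already taken.
Rate on top 1: 3.228. F: 1.28 < 3.228 → exclude; stop.
Optimal diet: C — 1 of 5 types.

1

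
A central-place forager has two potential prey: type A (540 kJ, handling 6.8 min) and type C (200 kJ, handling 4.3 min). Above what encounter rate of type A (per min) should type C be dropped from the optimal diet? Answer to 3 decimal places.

0.208 per min

At the threshold, the rate on type A alone equals the profitability of type C: λ·540/(1 + λ·6.8) = 200/4.3 = 46.51.
Rearranging, λ(540 − 46.51×6.8) = 46.51, so λ = 46.51/223.7 = 0.2079 per min.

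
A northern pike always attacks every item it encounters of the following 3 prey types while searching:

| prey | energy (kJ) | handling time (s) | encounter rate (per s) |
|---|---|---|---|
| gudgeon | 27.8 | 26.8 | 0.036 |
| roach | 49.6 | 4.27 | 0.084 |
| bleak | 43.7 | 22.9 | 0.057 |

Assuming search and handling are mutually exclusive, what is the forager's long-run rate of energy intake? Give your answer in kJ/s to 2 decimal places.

2.11 kJ/s

R = Σλ_iE_i / (1 + Σλ_ih_i)
Numerator: 0.036×27.8 + 0.084×49.6 + 0.057×43.7 = 7.658
Denominator: 1 + 0.036×26.8 + 0.084×4.27 + 0.057×22.9 = 3.629
R = 7.658/3.629 = 2.11 kJ/s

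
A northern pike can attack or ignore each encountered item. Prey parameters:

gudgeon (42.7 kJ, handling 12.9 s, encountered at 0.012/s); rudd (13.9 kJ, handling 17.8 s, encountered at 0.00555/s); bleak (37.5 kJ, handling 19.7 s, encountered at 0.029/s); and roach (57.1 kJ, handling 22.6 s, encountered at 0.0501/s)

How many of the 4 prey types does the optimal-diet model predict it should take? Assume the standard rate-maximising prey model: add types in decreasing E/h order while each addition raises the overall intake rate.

3

Rank by E/h (kJ/s): gudgeon 3.31, roach 2.53, bleak 1.9, rudd 0.781. Include each in turn until the next type's E/h falls below the running intake rate.
Rate on top 1: 0.4437. roach: 2.53 > 0.4437 → include.
Rate on top 2: 1.475. bleak: 1.9 > 1.475 → include.
Rate on top 3: 1.561. rudd: 0.781 < 1.561 → exclude; stop.
Optimal diet: gudgeon, roach, bleak — 3 of 4 types.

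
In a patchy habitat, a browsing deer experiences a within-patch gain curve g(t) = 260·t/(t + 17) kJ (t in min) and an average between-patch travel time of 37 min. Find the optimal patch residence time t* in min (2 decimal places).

By the marginal value theorem, leave when the instantaneous gain rate g'(t) equals the habitat-wide average g(t)/(T + t).
g'(t) = 260·17/(t + 17)². Setting 260·17/(t+17)² = 260t/[(t+17)(37+t)] gives 17(37+t) = t(t+17), so t² = 17×37 = 629.
t* = √629 = 25.08 min.

25.08 min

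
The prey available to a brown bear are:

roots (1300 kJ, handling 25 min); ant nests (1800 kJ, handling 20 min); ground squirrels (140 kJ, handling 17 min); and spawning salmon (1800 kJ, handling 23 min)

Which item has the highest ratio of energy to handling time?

ant nests

Profitability E/h (kJ/min): roots = 1300/25 = 52, ant nests = 1800/20 = 90, ground squirrels = 140/17 = 8.24, spawning salmon = 1800/23 = 78.3.
Ranked: ant nests > spawning salmon > roots > ground squirrels.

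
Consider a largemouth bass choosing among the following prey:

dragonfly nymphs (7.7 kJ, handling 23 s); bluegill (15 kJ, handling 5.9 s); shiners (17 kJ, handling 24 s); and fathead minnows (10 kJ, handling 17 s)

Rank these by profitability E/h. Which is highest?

Profitability E/h (kJ/s): dragonfly nymphs = 7.7/23 = 0.335, bluegill = 15/5.9 = 2.54, shiners = 17/24 = 0.708, fathead minnows = 10/17 = 0.588.
Ranked: bluegill > shiners > fathead minnows > dragonfly nymphs.

bluegill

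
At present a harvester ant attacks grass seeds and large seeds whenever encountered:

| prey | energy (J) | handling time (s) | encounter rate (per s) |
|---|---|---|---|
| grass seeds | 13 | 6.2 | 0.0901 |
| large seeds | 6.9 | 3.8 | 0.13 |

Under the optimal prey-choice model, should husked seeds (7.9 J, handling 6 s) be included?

Yes

Intake rate on the current diet: R = (0.0901×13 + 0.13×6.9) / (1 + 0.0901×6.2 + 0.13×3.8) = 2.068/2.053 = 1.008 J/s.
husked seeds: E/h = 7.9/6 = 1.317 J/s.
1.317 > 1.008, so adding husked seeds raises the average — include it.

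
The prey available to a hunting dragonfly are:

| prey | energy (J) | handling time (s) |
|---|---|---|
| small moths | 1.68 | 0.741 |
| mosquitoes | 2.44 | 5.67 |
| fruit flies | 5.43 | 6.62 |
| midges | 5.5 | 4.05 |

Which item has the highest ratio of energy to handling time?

Profitability E/h (J/s): small moths = 1.68/0.741 = 2.27, mosquitoes = 2.44/5.67 = 0.43, fruit flies = 5.43/6.62 = 0.82, midges = 5.5/4.05 = 1.36.
Ranked: small moths > midges > fruit flies > mosquitoes.

small moths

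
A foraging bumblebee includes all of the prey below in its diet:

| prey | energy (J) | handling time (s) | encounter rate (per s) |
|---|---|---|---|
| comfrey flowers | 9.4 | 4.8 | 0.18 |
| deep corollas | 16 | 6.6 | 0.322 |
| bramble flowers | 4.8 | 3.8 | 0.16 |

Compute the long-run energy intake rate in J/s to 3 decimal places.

Energy encountered per unit search time: 0.18×9.4 + 0.322×16 + 0.16×4.8 = 7.612 J/s.
Handling time per unit search time: 0.18×4.8 + 0.322×6.6 + 0.16×3.8 = 3.597.
Rate = 7.612/(1 + 3.597) = 1.656 J/s.

1.656 J/s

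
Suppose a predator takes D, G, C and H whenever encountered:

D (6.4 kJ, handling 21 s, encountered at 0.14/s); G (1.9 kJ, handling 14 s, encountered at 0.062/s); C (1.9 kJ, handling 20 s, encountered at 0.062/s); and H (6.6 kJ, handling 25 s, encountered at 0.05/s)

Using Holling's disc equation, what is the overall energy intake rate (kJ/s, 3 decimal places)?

Energy encountered per unit search time: 0.14×6.4 + 0.062×1.9 + 0.062×1.9 + 0.05×6.6 = 1.462 kJ/s.
Handling time per unit search time: 0.14×21 + 0.062×14 + 0.062×20 + 0.05×25 = 6.298.
Rate = 1.462/(1 + 6.298) = 0.2003 kJ/s.

0.200 kJ/s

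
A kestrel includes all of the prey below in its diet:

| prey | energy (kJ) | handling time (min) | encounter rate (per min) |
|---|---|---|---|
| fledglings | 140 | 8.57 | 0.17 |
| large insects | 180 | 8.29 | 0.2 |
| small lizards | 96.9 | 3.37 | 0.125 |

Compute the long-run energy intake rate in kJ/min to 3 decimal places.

R = (0.17×140 + 0.2×180 + 0.125×96.9) / (1 + 0.17×8.57 + 0.2×8.29 + 0.125×3.37) = 71.91/4.536 = 15.85 kJ/min.

15.853 kJ/min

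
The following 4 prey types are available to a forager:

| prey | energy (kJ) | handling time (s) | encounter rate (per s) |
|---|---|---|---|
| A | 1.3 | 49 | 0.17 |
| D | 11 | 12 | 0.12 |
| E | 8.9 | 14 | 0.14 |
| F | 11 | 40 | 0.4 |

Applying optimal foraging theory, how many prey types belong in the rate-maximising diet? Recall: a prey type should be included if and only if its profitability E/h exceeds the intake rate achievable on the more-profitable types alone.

Profitabilities (E/h, kJ/s): D 0.917, E 0.636, F 0.275, A 0.0265. Add prey in this order while the next type's profitability exceeds the intake rate on those already taken.
Rate on top 1: 0.541. E: 0.636 > 0.541 → include.
Rate on top 2: 0.5832. F: 0.275 < 0.5832 → exclude; stop.
Optimal diet: D, E — 2 of 4 types.

2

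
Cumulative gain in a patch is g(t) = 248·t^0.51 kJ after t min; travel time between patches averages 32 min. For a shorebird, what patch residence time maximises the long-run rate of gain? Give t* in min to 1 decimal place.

33.3 min

Maximise g(t)/(T+t): set derivative to zero → g'(t)(T+t) = g(t).
g'(t) = 0.51·248·t^-0.49. Setting 0.51·248·t^-0.49 = 248·t^0.51/(32+t) gives 0.51(32+t) = t, so 0.49·t = 0.51×32.
t* = 0.51×32/0.49 = 33.31 min.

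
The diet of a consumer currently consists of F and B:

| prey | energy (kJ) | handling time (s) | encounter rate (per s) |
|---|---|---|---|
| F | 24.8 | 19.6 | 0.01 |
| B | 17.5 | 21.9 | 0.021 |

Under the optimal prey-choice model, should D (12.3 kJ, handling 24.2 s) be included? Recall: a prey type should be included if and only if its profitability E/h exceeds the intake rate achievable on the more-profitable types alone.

Yes

Current rate: (0.01×24.8 + 0.021×17.5)/(1 + 0.01×19.6 + 0.021×21.9) = 0.3717 kJ/s.
Profitability of D: 12.3/24.2 = 0.5083 kJ/s.
0.5083 > 0.3717, so adding D raises the average — include it.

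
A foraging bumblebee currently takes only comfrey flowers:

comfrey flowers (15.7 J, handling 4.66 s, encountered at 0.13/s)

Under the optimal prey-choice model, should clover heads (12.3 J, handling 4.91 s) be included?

On comfrey flowers alone, R = ΣλE/(1+Σλh) = 2.041/1.606 = 1.271 J/s.
Profitability of clover heads: 12.3/4.91 = 2.505 J/s.
2.505 > 1.271, so adding clover heads raises the average — include it.

Yes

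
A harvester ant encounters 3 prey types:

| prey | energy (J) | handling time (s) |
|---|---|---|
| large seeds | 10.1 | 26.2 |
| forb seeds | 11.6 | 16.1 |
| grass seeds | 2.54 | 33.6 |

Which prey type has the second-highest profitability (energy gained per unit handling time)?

large seeds

In descending order of E/h:
forb seeds: 11.6/16.1 = 0.72 J/s
large seeds: 10.1/26.2 = 0.385 J/s
grass seeds: 2.54/33.6 = 0.0756 J/s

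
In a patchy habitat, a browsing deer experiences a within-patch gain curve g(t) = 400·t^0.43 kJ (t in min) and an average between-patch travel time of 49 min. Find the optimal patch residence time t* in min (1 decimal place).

37.0 min

Optimal t* satisfies g'(t*) = g(t*)/(T + t*).
g'(t) = 0.43·400·t^-0.57. Setting 0.43·400·t^-0.57 = 400·t^0.43/(49+t) gives 0.43(49+t) = t, so 0.57·t = 0.43×49.
t* = 0.43×49/0.57 = 36.96 min.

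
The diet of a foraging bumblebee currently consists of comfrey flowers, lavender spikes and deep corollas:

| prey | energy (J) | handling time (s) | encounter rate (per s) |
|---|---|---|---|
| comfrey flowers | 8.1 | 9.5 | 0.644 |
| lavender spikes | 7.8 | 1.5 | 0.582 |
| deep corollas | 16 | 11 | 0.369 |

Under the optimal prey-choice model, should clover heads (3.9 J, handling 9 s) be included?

No

Current rate: (0.644×8.1 + 0.582×7.8 + 0.369×16)/(1 + 0.644×9.5 + 0.582×1.5 + 0.369×11) = 1.3 J/s.
Profitability of clover heads: 3.9/9 = 0.4333 J/s.
Since 0.4333 < R, time spent handling clover heads is better spent searching.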